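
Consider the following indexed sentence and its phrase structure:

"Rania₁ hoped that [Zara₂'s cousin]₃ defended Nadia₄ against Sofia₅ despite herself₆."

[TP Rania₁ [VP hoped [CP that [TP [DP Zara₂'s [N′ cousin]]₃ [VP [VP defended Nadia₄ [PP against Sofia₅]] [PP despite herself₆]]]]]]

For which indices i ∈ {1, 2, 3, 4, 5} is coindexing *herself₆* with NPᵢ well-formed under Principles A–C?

*herself* is an anaphor, so Principle A applies: it must be bound in its binding domain.
Binding domain of *herself₆*: the embedded TP, whose subject is [Zara₂'s cousin]₃.
*Rania₁* c-commands the anaphor but is outside its binding domain → cannot satisfy Principle A.
*Zara₂* does not c-command the anaphor → cannot bind it.
*[Zara₂'s cousin]₃* c-commands the anaphor within its binding domain → licit binder.
*Nadia₄* does not c-command the anaphor → cannot bind it.
*Sofia₅* does not c-command the anaphor → cannot bind it.

{3}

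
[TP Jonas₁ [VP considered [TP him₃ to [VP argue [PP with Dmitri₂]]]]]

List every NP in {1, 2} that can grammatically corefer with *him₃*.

none

*him* is a pronoun, so Principle B applies: it must be free in its binding domain.
Binding domain of *him₃*: the matrix TP, whose subject is Jonas₁.
*Jonas₁* c-commands the pronoun within its binding domain → coindexation would violate Principle B.
*Dmitri₂*: the pronoun c-commands this R-expression → coindexation would violate Principle C on *Dmitri₂*.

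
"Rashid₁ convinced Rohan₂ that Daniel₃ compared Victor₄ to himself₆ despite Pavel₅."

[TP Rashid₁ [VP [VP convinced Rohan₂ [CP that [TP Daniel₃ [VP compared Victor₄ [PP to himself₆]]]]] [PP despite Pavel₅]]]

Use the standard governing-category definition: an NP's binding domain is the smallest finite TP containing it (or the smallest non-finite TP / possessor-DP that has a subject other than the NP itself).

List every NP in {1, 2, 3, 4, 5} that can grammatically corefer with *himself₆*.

{3, 4}

*himself* is an anaphor, so Principle A applies: it must be bound in its binding domain.
Binding domain of *himself₆*: the embedded TP, whose subject is Daniel₃.
*Rashid₁* c-commands the anaphor but is outside its binding domain → cannot satisfy Principle A.
*Rohan₂* c-commands the anaphor but is outside its binding domain → cannot satisfy Principle A.
*Daniel₃* c-commands the anaphor within its binding domain → licit binder.
*Victor₄* c-commands the anaphor within its binding domain → licit binder.
*Pavel₅* does not c-command the anaphor → cannot bind it.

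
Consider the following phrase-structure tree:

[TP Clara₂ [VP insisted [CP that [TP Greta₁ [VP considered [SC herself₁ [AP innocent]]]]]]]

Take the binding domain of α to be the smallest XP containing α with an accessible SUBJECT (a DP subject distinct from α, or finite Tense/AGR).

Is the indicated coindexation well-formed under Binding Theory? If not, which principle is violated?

grammatical

The two coindexed NPs are *Greta₁* and *herself₁*.
*herself₁* is an anaphor; its binding domain is the embedded TP, whose subject is Greta₁. *Greta₁* c-commands it within that domain and shares its index, so Principle A is satisfied.
*Greta₁* is an R-expression; *herself₁* does not c-command it, and no other NP shares its index, so Principle C is satisfied.
All principles are respected.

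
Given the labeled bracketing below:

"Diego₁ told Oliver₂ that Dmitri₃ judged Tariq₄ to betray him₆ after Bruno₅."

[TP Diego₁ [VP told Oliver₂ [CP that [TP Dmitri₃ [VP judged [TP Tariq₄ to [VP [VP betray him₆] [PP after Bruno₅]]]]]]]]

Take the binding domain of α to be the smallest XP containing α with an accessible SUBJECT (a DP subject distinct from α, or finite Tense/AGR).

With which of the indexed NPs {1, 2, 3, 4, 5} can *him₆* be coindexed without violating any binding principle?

*him* is a pronoun, so Principle B applies: it must be free in its binding domain.
Binding domain of *him₆*: the embedded TP, whose subject is Tariq₄.
*Diego₁* c-commands the pronoun but from outside its binding domain, and is not c-commanded by it → coindexation permitted.
*Oliver₂* c-commands the pronoun but from outside its binding domain, and is not c-commanded by it → coindexation permitted.
*Dmitri₃* c-commands the pronoun but from outside its binding domain, and is not c-commanded by it → coindexation permitted.
*Tariq₄* c-commands the pronoun within its binding domain → coindexation would violate Principle B.
*Bruno₅* and the pronoun do not c-command one another → neither Principle B nor Principle C is at stake; coindexation permitted.

{1, 2, 3, 5}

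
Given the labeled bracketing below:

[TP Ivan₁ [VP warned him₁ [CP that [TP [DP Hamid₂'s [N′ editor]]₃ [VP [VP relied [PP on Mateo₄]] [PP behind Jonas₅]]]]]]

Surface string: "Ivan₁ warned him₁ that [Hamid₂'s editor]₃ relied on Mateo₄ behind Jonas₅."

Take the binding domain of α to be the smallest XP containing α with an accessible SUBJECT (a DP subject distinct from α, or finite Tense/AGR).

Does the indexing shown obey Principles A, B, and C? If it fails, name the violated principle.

The two coindexed NPs are *Ivan₁* and *him₁*.
*him₁* is a pronoun. Its binding domain is the matrix TP, whose subject is Ivan₁.
*Ivan₁* c-commands it within that domain and carries the same index.
The pronoun is locally bound → Principle B violation.

Principle B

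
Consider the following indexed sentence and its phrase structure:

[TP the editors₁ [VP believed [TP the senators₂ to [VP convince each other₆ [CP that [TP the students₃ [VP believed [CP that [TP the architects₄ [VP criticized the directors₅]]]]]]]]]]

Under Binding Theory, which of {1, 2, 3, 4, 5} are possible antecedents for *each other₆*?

{2}

*each other* is an anaphor, so Principle A applies: it must be bound in its binding domain.
Binding domain of *each other₆*: the embedded TP, whose subject is the senators₂.
*the editors₁* c-commands the anaphor but is outside its binding domain → cannot satisfy Principle A.
*the senators₂* c-commands the anaphor within its binding domain → licit binder.
*the students₃* does not c-command the anaphor → cannot bind it.
*the architects₄* does not c-command the anaphor → cannot bind it.
*the directors₅* does not c-command the anaphor → cannot bind it.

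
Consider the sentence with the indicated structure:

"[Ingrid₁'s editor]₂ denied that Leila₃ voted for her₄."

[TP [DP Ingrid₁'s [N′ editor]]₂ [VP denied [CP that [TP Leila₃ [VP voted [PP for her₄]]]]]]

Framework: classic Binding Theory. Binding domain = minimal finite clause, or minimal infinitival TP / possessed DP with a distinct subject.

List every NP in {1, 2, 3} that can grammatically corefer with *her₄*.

*her* is a pronoun, so Principle B applies: it must be free in its binding domain.
Binding domain of *her₄*: the embedded TP, whose subject is Leila₃.
*Ingrid₁* and the pronoun do not c-command one another → neither Principle B nor Principle C is at stake; coindexation permitted.
*[Ingrid₁'s editor]₂* c-commands the pronoun but from outside its binding domain, and is not c-commanded by it → coindexation permitted.
*Leila₃* c-commands the pronoun within its binding domain → coindexation would violate Principle B.

{1, 2}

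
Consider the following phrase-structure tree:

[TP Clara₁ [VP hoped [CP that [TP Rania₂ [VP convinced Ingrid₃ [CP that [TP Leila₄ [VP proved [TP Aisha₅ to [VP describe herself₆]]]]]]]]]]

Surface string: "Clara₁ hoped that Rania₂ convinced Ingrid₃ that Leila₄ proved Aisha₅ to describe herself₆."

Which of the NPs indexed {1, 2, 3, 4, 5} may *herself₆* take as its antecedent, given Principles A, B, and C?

{5}

*herself* is an anaphor, so Principle A applies: it must be bound in its binding domain.
Binding domain of *herself₆*: the embedded TP, whose subject is Aisha₅.
*Clara₁* c-commands the anaphor but is outside its binding domain → cannot satisfy Principle A.
*Rania₂* c-commands the anaphor but is outside its binding domain → cannot satisfy Principle A.
*Ingrid₃* c-commands the anaphor but is outside its binding domain → cannot satisfy Principle A.
*Leila₄* c-commands the anaphor but is outside its binding domain → cannot satisfy Principle A.
*Aisha₅* c-commands the anaphor within its binding domain → licit binder.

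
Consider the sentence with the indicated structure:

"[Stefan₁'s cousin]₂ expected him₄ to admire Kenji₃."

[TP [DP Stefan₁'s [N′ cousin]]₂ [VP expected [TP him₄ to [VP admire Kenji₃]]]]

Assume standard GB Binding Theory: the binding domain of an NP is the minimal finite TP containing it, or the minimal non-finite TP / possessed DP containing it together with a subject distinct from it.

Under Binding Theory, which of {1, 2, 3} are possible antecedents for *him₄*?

{1}

*him* is a pronoun, so Principle B applies: it must be free in its binding domain.
Binding domain of *him₄*: the matrix TP, whose subject is [Stefan₁'s cousin]₂.
*Stefan₁* and the pronoun do not c-command one another → neither Principle B nor Principle C is at stake; coindexation permitted.
*[Stefan₁'s cousin]₂* c-commands the pronoun within its binding domain → coindexation would violate Principle B.
*Kenji₃*: the pronoun c-commands this R-expression → coindexation would violate Principle C on *Kenji₃*.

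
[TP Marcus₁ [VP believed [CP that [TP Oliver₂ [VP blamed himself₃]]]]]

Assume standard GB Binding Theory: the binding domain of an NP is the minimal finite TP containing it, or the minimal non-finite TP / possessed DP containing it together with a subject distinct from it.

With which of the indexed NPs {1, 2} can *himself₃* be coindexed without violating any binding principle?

{2}

*himself* is an anaphor, so Principle A applies: it must be bound in its binding domain.
Binding domain of *himself₃*: the embedded TP, whose subject is Oliver₂.
*Marcus₁* c-commands the anaphor but is outside its binding domain → cannot satisfy Principle A.
*Oliver₂* c-commands the anaphor within its binding domain → licit binder.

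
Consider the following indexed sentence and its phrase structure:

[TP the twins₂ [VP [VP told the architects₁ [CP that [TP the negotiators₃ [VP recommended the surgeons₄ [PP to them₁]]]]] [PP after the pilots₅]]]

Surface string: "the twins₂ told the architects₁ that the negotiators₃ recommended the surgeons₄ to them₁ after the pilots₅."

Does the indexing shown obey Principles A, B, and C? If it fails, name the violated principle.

The two coindexed NPs are *the architects₁* and *them₁*.
*them₁* is a pronoun; its binding domain is the embedded TP, whose subject is the negotiators₃. Within that domain it is c-commanded only by *the negotiators₃*, *the surgeons₄*, which carry a different index — the pronoun is free locally, so Principle B holds.
*the architects₁* is an R-expression; *them₁* does not c-command it, and no other NP shares its index, so Principle C is satisfied.
All principles are respected.

grammatical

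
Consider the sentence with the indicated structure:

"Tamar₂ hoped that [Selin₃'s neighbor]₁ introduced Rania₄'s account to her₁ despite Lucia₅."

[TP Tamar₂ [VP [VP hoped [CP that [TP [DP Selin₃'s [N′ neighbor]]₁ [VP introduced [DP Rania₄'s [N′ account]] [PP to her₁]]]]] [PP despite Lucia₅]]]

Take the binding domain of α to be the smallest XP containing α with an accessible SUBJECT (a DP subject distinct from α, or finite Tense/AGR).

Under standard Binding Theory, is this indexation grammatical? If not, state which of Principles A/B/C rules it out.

Principle B

The two coindexed NPs are *[Selin₃'s neighbor]₁* and *her₁*.
*her₁* is a pronoun. Its binding domain is the embedded TP, whose subject is [Selin₃'s neighbor]₁.
*[Selin₃'s neighbor]₁* c-commands it within that domain and carries the same index.
The pronoun is locally bound → Principle B violation.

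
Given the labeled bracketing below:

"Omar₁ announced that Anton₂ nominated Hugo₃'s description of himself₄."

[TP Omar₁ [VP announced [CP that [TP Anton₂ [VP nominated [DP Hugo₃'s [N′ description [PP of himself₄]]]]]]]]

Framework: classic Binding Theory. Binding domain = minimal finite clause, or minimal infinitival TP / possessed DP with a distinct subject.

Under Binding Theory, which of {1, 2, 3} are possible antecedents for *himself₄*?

*himself* is an anaphor, so Principle A applies: it must be bound in its binding domain.
Binding domain of *himself₄*: the possessed DP, whose subject is Hugo₃.
*Omar₁* c-commands the anaphor but is outside its binding domain → cannot satisfy Principle A.
*Anton₂* c-commands the anaphor but is outside its binding domain → cannot satisfy Principle A.
*Hugo₃* c-commands the anaphor within its binding domain → licit binder.

{3}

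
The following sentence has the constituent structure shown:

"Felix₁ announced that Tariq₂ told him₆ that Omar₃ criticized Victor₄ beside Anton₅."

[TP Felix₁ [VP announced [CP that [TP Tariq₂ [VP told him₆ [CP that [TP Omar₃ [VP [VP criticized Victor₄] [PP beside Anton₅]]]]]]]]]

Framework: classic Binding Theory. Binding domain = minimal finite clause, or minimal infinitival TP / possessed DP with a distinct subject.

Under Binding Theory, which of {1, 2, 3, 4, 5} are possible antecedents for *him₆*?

*him* is a pronoun, so Principle B applies: it must be free in its binding domain.
Binding domain of *him₆*: the embedded TP, whose subject is Tariq₂.
*Felix₁* c-commands the pronoun but from outside its binding domain, and is not c-commanded by it → coindexation permitted.
*Tariq₂* c-commands the pronoun within its binding domain → coindexation would violate Principle B.
*Omar₃*: the pronoun c-commands this R-expression → coindexation would violate Principle C on *Omar₃*.
*Victor₄*: the pronoun c-commands this R-expression → coindexation would violate Principle C on *Victor₄*.
*Anton₅*: the pronoun c-commands this R-expression → coindexation would violate Principle C on *Anton₅*.

{1}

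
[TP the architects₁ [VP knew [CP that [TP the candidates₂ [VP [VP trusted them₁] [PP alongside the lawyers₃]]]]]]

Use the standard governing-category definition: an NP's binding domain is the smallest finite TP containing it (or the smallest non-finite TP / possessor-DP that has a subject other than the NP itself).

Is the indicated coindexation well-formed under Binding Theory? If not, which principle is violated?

The two coindexed NPs are *the architects₁* and *them₁*.
*them₁* is a pronoun; its binding domain is the embedded TP, whose subject is the candidates₂. Within that domain it is c-commanded only by *the candidates₂*, which carries a different index — the pronoun is free locally, so Principle B holds.
*the architects₁* is an R-expression; *them₁* does not c-command it, and no other NP shares its index, so Principle C is satisfied.
All principles are respected.

grammatical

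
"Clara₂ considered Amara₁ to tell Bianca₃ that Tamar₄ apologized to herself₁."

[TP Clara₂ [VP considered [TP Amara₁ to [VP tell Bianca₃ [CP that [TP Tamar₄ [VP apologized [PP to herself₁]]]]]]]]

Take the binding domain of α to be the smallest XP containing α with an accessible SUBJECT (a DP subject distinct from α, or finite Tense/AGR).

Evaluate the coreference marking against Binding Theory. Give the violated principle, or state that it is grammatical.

The two coindexed NPs are *Amara₁* and *herself₁*.
*herself₁* is an anaphor. Principle A requires it to be bound within its binding domain — the embedded TP, whose subject is Tamar₄.
Within that domain it is c-commanded by *Tamar₄*, which does not share its index.
*Amara₁* does c-command the anaphor, but from outside its binding domain.
The anaphor is unbound in its domain → Principle A violation.

Principle A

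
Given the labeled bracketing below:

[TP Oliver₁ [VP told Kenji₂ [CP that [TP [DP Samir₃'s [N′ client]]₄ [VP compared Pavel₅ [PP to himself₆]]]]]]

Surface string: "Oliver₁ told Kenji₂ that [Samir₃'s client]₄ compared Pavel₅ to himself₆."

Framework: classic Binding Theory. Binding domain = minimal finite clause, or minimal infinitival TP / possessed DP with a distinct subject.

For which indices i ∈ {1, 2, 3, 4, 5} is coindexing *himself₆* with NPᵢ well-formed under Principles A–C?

*himself* is an anaphor, so Principle A applies: it must be bound in its binding domain.
Binding domain of *himself₆*: the embedded TP, whose subject is [Samir₃'s client]₄.
*Oliver₁* c-commands the anaphor but is outside its binding domain → cannot satisfy Principle A.
*Kenji₂* c-commands the anaphor but is outside its binding domain → cannot satisfy Principle A.
*Samir₃* does not c-command the anaphor → cannot bind it.
*[Samir₃'s client]₄* c-commands the anaphor within its binding domain → licit binder.
*Pavel₅* c-commands the anaphor within its binding domain → licit binder.

{4, 5}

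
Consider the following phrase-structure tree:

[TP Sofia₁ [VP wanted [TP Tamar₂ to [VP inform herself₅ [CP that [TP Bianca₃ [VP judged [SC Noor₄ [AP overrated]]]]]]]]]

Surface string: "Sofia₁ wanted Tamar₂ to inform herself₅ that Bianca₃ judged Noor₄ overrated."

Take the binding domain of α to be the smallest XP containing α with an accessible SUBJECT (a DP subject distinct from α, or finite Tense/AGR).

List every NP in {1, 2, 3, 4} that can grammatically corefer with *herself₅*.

{2}

*herself* is an anaphor, so Principle A applies: it must be bound in its binding domain.
Binding domain of *herself₅*: the embedded TP, whose subject is Tamar₂.
*Sofia₁* c-commands the anaphor but is outside its binding domain → cannot satisfy Principle A.
*Tamar₂* c-commands the anaphor within its binding domain → licit binder.
*Bianca₃* does not c-command the anaphor → cannot bind it.
*Noor₄* does not c-command the anaphor → cannot bind it.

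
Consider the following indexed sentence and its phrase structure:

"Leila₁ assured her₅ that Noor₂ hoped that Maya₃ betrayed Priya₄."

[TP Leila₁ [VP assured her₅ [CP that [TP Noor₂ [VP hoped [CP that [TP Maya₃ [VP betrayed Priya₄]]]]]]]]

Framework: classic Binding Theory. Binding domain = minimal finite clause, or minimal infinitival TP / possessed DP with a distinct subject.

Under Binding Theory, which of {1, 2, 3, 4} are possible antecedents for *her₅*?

none

*her* is a pronoun, so Principle B applies: it must be free in its binding domain.
Binding domain of *her₅*: the matrix TP, whose subject is Leila₁.
*Leila₁* c-commands the pronoun within its binding domain → coindexation would violate Principle B.
*Noor₂*: the pronoun c-commands this R-expression → coindexation would violate Principle C on *Noor₂*.
*Maya₃*: the pronoun c-commands this R-expression → coindexation would violate Principle C on *Maya₃*.
*Priya₄*: the pronoun c-commands this R-expression → coindexation would violate Principle C on *Priya₄*.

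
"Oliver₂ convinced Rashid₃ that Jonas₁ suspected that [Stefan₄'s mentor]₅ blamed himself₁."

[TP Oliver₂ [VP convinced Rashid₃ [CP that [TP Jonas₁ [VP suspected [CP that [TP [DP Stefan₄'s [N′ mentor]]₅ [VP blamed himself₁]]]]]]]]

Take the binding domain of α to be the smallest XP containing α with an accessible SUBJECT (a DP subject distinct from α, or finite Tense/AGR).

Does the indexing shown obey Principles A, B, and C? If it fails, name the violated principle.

The two coindexed NPs are *Jonas₁* and *himself₁*.
*himself₁* is an anaphor. Principle A requires it to be bound within its binding domain — the embedded TP, whose subject is [Stefan₄'s mentor]₅.
Within that domain it is c-commanded by *[Stefan₄'s mentor]₅*, which does not share its index.
*Jonas₁* does c-command the anaphor, but from outside its binding domain.
The anaphor is unbound in its domain → Principle A violation.

Principle A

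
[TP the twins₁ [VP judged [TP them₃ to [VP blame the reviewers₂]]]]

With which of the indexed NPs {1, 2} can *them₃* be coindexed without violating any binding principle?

none

*them* is a pronoun, so Principle B applies: it must be free in its binding domain.
Binding domain of *them₃*: the matrix TP, whose subject is the twins₁.
*the twins₁* c-commands the pronoun within its binding domain → coindexation would violate Principle B.
*the reviewers₂*: the pronoun c-commands this R-expression → coindexation would violate Principle C on *the reviewers₂*.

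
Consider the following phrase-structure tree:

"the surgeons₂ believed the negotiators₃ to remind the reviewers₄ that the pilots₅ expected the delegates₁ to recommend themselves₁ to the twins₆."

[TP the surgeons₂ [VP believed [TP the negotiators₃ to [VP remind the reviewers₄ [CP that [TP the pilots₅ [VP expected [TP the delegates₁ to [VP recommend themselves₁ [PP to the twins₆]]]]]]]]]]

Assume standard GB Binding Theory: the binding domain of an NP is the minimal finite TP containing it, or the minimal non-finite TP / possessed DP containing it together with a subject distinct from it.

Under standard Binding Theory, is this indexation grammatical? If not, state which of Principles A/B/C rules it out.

The two coindexed NPs are *the delegates₁* and *themselves₁*.
*themselves₁* is an anaphor; its binding domain is the embedded TP, whose subject is the delegates₁. *the delegates₁* c-commands it within that domain and shares its index, so Principle A is satisfied.
*the delegates₁* is an R-expression; *themselves₁* does not c-command it, and no other NP shares its index, so Principle C is satisfied.
All principles are respected.

grammatical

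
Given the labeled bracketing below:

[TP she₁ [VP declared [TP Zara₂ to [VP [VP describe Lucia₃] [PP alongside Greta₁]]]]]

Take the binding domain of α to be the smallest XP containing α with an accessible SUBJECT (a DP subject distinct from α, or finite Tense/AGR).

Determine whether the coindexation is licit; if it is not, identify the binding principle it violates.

The two coindexed NPs are *she₁* and *Greta₁*.
*Greta₁* is an R-expression. Principle C requires it to be free everywhere.
*she₁* c-commands it and carries the same index.
The R-expression is bound → Principle C violation.

Principle C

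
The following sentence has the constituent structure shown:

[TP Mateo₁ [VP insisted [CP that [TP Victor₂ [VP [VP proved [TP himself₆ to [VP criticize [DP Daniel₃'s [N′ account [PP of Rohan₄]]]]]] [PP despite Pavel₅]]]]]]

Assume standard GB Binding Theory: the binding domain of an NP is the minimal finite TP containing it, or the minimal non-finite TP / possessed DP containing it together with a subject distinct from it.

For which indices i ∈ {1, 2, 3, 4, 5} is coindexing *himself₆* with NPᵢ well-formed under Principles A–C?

*himself* is an anaphor, so Principle A applies: it must be bound in its binding domain.
Binding domain of *himself₆*: the embedded TP, whose subject is Victor₂.
*Mateo₁* c-commands the anaphor but is outside its binding domain → cannot satisfy Principle A.
*Victor₂* c-commands the anaphor within its binding domain → licit binder.
*Daniel₃* does not c-command the anaphor → cannot bind it.
*Rohan₄* does not c-command the anaphor → cannot bind it.
*Pavel₅* does not c-command the anaphor → cannot bind it.

{2}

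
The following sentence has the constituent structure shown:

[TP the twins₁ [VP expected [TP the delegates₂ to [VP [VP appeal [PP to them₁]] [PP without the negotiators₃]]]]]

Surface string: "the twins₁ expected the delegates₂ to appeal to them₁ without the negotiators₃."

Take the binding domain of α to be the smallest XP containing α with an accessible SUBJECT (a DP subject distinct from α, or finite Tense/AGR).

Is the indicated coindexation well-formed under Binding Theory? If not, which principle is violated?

grammatical

The two coindexed NPs are *the twins₁* and *them₁*.
*them₁* is a pronoun; its binding domain is the embedded TP, whose subject is the delegates₂. Within that domain it is c-commanded only by *the delegates₂*, which carries a different index — the pronoun is free locally, so Principle B holds.
*the twins₁* is an R-expression; *them₁* does not c-command it, and no other NP shares its index, so Principle C is satisfied.
All principles are respected.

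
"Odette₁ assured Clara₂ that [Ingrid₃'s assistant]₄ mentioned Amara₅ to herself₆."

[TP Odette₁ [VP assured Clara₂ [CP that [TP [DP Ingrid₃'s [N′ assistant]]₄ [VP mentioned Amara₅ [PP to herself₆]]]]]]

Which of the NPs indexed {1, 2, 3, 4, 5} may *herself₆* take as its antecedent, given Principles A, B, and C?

*herself* is an anaphor, so Principle A applies: it must be bound in its binding domain.
Binding domain of *herself₆*: the embedded TP, whose subject is [Ingrid₃'s assistant]₄.
*Odette₁* c-commands the anaphor but is outside its binding domain → cannot satisfy Principle A.
*Clara₂* c-commands the anaphor but is outside its binding domain → cannot satisfy Principle A.
*Ingrid₃* does not c-command the anaphor → cannot bind it.
*[Ingrid₃'s assistant]₄* c-commands the anaphor within its binding domain → licit binder.
*Amara₅* c-commands the anaphor within its binding domain → licit binder.

{4, 5}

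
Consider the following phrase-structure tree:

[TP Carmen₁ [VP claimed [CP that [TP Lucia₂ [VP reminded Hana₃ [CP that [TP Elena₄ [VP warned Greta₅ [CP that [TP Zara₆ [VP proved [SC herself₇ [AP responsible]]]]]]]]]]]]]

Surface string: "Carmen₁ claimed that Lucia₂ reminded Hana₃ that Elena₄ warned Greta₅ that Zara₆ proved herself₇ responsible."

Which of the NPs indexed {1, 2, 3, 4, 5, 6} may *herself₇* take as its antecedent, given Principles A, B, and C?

*herself* is an anaphor, so Principle A applies: it must be bound in its binding domain.
Binding domain of *herself₇*: the embedded TP, whose subject is Zara₆.
*Carmen₁* c-commands the anaphor but is outside its binding domain → cannot satisfy Principle A.
*Lucia₂* c-commands the anaphor but is outside its binding domain → cannot satisfy Principle A.
*Hana₃* c-commands the anaphor but is outside its binding domain → cannot satisfy Principle A.
*Elena₄* c-commands the anaphor but is outside its binding domain → cannot satisfy Principle A.
*Greta₅* c-commands the anaphor but is outside its binding domain → cannot satisfy Principle A.
*Zara₆* c-commands the anaphor within its binding domain → licit binder.

{6}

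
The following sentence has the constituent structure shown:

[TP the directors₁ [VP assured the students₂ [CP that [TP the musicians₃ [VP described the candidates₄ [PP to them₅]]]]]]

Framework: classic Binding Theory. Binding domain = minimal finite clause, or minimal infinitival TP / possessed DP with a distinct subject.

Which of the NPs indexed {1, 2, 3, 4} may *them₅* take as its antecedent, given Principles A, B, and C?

{1, 2}

*them* is a pronoun, so Principle B applies: it must be free in its binding domain.
Binding domain of *them₅*: the embedded TP, whose subject is the musicians₃.
*the directors₁* c-commands the pronoun but from outside its binding domain, and is not c-commanded by it → coindexation permitted.
*the students₂* c-commands the pronoun but from outside its binding domain, and is not c-commanded by it → coindexation permitted.
*the musicians₃* c-commands the pronoun within its binding domain → coindexation would violate Principle B.
*the candidates₄* c-commands the pronoun within its binding domain → coindexation would violate Principle B.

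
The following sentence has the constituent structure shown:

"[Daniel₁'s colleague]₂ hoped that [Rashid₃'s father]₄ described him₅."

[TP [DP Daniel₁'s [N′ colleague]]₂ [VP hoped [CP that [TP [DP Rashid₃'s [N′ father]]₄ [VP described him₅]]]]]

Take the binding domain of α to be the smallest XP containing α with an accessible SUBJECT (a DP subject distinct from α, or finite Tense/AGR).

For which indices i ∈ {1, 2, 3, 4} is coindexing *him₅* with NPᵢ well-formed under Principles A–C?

{1, 2, 3}

*him* is a pronoun, so Principle B applies: it must be free in its binding domain.
Binding domain of *him₅*: the embedded TP, whose subject is [Rashid₃'s father]₄.
*Daniel₁* and the pronoun do not c-command one another → neither Principle B nor Principle C is at stake; coindexation permitted.
*[Daniel₁'s colleague]₂* c-commands the pronoun but from outside its binding domain, and is not c-commanded by it → coindexation permitted.
*Rashid₃* and the pronoun do not c-command one another → neither Principle B nor Principle C is at stake; coindexation permitted.
*[Rashid₃'s father]₄* c-commands the pronoun within its binding domain → coindexation would violate Principle B.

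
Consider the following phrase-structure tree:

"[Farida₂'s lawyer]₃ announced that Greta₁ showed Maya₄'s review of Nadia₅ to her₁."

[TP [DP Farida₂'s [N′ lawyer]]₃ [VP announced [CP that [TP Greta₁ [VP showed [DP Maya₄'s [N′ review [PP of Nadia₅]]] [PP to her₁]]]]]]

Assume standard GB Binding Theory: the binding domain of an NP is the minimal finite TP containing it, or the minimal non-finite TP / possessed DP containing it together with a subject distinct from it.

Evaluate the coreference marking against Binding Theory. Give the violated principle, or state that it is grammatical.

Principle B

The two coindexed NPs are *Greta₁* and *her₁*.
*her₁* is a pronoun. Its binding domain is the embedded TP, whose subject is Greta₁.
*Greta₁* c-commands it within that domain and carries the same index.
The pronoun is locally bound → Principle B violation.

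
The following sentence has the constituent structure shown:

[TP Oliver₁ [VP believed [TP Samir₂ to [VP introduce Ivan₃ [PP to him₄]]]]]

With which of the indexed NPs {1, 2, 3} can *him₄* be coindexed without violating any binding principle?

{1}

*him* is a pronoun, so Principle B applies: it must be free in its binding domain.
Binding domain of *him₄*: the embedded TP, whose subject is Samir₂.
*Oliver₁* c-commands the pronoun but from outside its binding domain, and is not c-commanded by it → coindexation permitted.
*Samir₂* c-commands the pronoun within its binding domain → coindexation would violate Principle B.
*Ivan₃* c-commands the pronoun within its binding domain → coindexation would violate Principle B.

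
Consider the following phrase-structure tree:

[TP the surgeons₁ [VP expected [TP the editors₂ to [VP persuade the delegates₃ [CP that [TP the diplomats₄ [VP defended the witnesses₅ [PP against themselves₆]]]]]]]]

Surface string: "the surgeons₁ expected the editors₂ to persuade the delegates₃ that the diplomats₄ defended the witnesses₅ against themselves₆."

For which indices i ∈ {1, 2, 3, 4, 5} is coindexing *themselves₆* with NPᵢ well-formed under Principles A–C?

*themselves* is an anaphor, so Principle A applies: it must be bound in its binding domain.
Binding domain of *themselves₆*: the embedded TP, whose subject is the diplomats₄.
*the surgeons₁* c-commands the anaphor but is outside its binding domain → cannot satisfy Principle A.
*the editors₂* c-commands the anaphor but is outside its binding domain → cannot satisfy Principle A.
*the delegates₃* c-commands the anaphor but is outside its binding domain → cannot satisfy Principle A.
*the diplomats₄* c-commands the anaphor within its binding domain → licit binder.
*the witnesses₅* c-commands the anaphor within its binding domain → licit binder.

{4, 5}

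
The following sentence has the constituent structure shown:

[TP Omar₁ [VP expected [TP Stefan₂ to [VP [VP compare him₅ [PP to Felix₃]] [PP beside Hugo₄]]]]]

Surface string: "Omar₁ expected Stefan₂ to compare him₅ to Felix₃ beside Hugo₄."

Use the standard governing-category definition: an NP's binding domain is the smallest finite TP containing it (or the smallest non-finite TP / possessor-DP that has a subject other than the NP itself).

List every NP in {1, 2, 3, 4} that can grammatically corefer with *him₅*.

{1, 4}

*him* is a pronoun, so Principle B applies: it must be free in its binding domain.
Binding domain of *him₅*: the embedded TP, whose subject is Stefan₂.
*Omar₁* c-commands the pronoun but from outside its binding domain, and is not c-commanded by it → coindexation permitted.
*Stefan₂* c-commands the pronoun within its binding domain → coindexation would violate Principle B.
*Felix₃*: the pronoun c-commands this R-expression → coindexation would violate Principle C on *Felix₃*.
*Hugo₄* and the pronoun do not c-command one another → neither Principle B nor Principle C is at stake; coindexation permitted.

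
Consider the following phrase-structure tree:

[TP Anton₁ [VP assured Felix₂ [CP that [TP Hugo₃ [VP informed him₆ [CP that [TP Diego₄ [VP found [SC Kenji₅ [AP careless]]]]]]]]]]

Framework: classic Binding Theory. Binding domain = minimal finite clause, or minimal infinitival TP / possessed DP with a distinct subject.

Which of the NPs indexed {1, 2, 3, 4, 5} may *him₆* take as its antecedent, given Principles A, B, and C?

*him* is a pronoun, so Principle B applies: it must be free in its binding domain.
Binding domain of *him₆*: the embedded TP, whose subject is Hugo₃.
*Anton₁* c-commands the pronoun but from outside its binding domain, and is not c-commanded by it → coindexation permitted.
*Felix₂* c-commands the pronoun but from outside its binding domain, and is not c-commanded by it → coindexation permitted.
*Hugo₃* c-commands the pronoun within its binding domain → coindexation would violate Principle B.
*Diego₄*: the pronoun c-commands this R-expression → coindexation would violate Principle C on *Diego₄*.
*Kenji₅*: the pronoun c-commands this R-expression → coindexation would violate Principle C on *Kenji₅*.

{1, 2}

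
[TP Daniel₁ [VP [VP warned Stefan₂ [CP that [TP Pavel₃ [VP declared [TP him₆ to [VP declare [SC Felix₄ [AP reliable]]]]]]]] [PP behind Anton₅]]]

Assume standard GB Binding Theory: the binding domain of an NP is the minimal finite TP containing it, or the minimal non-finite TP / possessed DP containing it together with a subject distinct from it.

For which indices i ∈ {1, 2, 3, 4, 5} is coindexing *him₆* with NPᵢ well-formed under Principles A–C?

*him* is a pronoun, so Principle B applies: it must be free in its binding domain.
Binding domain of *him₆*: the embedded TP, whose subject is Pavel₃.
*Daniel₁* c-commands the pronoun but from outside its binding domain, and is not c-commanded by it → coindexation permitted.
*Stefan₂* c-commands the pronoun but from outside its binding domain, and is not c-commanded by it → coindexation permitted.
*Pavel₃* c-commands the pronoun within its binding domain → coindexation would violate Principle B.
*Felix₄*: the pronoun c-commands this R-expression → coindexation would violate Principle C on *Felix₄*.
*Anton₅* and the pronoun do not c-command one another → neither Principle B nor Principle C is at stake; coindexation permitted.

{1, 2, 5}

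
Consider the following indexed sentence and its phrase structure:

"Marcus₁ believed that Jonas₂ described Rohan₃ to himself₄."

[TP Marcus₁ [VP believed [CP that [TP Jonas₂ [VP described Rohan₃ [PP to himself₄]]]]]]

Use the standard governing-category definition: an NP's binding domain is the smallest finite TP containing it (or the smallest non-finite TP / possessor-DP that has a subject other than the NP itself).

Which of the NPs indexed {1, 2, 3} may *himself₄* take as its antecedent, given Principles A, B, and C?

{2, 3}

*himself* is an anaphor, so Principle A applies: it must be bound in its binding domain.
Binding domain of *himself₄*: the embedded TP, whose subject is Jonas₂.
*Marcus₁* c-commands the anaphor but is outside its binding domain → cannot satisfy Principle A.
*Jonas₂* c-commands the anaphor within its binding domain → licit binder.
*Rohan₃* c-commands the anaphor within its binding domain → licit binder.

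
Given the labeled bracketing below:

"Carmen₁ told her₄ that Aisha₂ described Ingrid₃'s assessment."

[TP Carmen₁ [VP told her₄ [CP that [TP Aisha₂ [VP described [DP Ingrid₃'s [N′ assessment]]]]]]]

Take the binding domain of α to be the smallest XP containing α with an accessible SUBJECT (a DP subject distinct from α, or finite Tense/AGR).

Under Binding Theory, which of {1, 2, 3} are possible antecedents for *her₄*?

none

*her* is a pronoun, so Principle B applies: it must be free in its binding domain.
Binding domain of *her₄*: the matrix TP, whose subject is Carmen₁.
*Carmen₁* c-commands the pronoun within its binding domain → coindexation would violate Principle B.
*Aisha₂*: the pronoun c-commands this R-expression → coindexation would violate Principle C on *Aisha₂*.
*Ingrid₃*: the pronoun c-commands this R-expression → coindexation would violate Principle C on *Ingrid₃*.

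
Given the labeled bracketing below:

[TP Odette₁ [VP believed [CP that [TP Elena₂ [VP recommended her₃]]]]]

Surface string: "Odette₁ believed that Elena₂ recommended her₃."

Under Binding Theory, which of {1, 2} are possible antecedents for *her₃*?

{1}

*her* is a pronoun, so Principle B applies: it must be free in its binding domain.
Binding domain of *her₃*: the embedded TP, whose subject is Elena₂.
*Odette₁* c-commands the pronoun but from outside its binding domain, and is not c-commanded by it → coindexation permitted.
*Elena₂* c-commands the pronoun within its binding domain → coindexation would violate Principle B.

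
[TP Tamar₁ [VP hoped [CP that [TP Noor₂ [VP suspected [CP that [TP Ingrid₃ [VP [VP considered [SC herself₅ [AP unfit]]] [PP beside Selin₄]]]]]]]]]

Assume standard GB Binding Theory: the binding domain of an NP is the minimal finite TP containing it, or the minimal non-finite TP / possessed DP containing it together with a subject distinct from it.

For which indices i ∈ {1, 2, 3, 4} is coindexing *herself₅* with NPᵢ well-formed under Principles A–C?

*herself* is an anaphor, so Principle A applies: it must be bound in its binding domain.
Binding domain of *herself₅*: the embedded TP, whose subject is Ingrid₃.
*Tamar₁* c-commands the anaphor but is outside its binding domain → cannot satisfy Principle A.
*Noor₂* c-commands the anaphor but is outside its binding domain → cannot satisfy Principle A.
*Ingrid₃* c-commands the anaphor within its binding domain → licit binder.
*Selin₄* does not c-command the anaphor → cannot bind it.

{3}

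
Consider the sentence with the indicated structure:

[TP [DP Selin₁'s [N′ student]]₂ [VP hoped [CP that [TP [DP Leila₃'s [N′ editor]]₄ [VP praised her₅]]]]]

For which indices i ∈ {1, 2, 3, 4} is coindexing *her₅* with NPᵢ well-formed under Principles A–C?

{1, 2, 3}

*her* is a pronoun, so Principle B applies: it must be free in its binding domain.
Binding domain of *her₅*: the embedded TP, whose subject is [Leila₃'s editor]₄.
*Selin₁* and the pronoun do not c-command one another → neither Principle B nor Principle C is at stake; coindexation permitted.
*[Selin₁'s student]₂* c-commands the pronoun but from outside its binding domain, and is not c-commanded by it → coindexation permitted.
*Leila₃* and the pronoun do not c-command one another → neither Principle B nor Principle C is at stake; coindexation permitted.
*[Leila₃'s editor]₄* c-commands the pronoun within its binding domain → coindexation would violate Principle B.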